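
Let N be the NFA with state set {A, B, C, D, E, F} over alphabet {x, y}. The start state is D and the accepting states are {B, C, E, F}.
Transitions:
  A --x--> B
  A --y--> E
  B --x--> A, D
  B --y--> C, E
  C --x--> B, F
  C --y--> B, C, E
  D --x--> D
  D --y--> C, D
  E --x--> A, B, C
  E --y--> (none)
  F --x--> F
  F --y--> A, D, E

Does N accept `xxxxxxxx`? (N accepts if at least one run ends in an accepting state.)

rejected

Start: {D}
read x: {D}
read x: {D}
read x: {D}
read x: {D}
read x: {D}
read x: {D}
read x: {D}
read x: {D}
Reachable ∩ accepting = {} — empty.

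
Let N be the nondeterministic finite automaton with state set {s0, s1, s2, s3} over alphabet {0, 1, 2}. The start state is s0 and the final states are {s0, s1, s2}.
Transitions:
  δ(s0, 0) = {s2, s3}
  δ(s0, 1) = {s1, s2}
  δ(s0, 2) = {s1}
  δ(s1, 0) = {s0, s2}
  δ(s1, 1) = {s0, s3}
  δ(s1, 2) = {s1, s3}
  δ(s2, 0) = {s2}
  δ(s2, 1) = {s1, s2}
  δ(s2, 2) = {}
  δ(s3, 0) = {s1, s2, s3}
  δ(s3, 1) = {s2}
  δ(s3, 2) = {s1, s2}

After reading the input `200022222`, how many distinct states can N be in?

Start: {s0}
read 2: {s1}
read 0: {s0, s2}
read 0: {s2, s3}
read 0: {s1, s2, s3}
read 2: {s1, s2, s3}
read 2: {s1, s2, s3}
read 2: {s1, s2, s3}
read 2: {s1, s2, s3}
read 2: {s1, s2, s3}
Final reachable set {s1, s2, s3} has 3 states.

3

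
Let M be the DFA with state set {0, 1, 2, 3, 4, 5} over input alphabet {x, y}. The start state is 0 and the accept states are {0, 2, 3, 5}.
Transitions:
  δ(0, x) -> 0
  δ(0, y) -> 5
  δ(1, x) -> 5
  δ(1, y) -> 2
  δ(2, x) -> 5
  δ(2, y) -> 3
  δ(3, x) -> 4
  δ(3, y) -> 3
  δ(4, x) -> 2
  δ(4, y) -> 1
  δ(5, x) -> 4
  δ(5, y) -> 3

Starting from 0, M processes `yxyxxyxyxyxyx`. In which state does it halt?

0 --y--> 5
5 --x--> 4
4 --y--> 1
1 --x--> 5
5 --x--> 4
4 --y--> 1
1 --x--> 5
5 --y--> 3
3 --x--> 4
4 --y--> 1
1 --x--> 5
5 --y--> 3
3 --x--> 4

4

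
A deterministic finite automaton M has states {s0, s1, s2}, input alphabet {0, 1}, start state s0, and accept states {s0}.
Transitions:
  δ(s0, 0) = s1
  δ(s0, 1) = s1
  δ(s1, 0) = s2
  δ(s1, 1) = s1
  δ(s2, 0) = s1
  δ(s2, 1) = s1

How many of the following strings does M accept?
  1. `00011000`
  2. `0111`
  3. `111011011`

0

`00011000`: rejected
`0111`: rejected
`111011011`: rejected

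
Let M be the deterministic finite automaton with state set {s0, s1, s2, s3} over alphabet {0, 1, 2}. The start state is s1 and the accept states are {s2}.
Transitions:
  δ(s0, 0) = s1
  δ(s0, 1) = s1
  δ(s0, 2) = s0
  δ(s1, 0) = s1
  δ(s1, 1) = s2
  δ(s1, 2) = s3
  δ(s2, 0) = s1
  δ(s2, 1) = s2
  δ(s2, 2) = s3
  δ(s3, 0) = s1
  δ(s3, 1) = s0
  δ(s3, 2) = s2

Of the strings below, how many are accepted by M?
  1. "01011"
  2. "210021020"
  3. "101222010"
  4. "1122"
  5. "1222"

2

"01011": accepted
"210021020": rejected
"101222010": rejected
"1122": accepted
"1222": rejected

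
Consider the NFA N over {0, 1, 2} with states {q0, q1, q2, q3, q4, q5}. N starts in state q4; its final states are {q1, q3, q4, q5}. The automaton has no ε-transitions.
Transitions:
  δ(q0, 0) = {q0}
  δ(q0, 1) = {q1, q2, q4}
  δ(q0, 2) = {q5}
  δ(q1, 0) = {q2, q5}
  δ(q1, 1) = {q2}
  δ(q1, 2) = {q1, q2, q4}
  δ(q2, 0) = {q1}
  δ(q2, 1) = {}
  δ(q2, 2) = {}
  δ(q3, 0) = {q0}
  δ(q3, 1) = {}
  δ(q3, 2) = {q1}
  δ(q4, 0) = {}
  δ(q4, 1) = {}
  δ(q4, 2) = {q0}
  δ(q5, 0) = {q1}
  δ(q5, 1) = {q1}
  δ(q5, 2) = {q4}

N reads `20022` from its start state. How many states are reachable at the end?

Start: {q4}
read 2: {q0}
read 0: {q0}
read 0: {q0}
read 2: {q5}
read 2: {q4}
Final reachable set {q4} has 1 state.

1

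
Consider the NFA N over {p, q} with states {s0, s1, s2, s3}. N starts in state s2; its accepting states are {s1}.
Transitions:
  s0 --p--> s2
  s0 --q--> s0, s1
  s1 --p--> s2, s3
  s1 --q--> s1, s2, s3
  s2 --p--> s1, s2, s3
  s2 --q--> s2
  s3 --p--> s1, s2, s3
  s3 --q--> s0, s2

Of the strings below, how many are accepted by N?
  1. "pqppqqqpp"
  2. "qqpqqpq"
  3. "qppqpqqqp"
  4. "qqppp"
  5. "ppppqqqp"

5

"pqppqqqpp": accepted
"qqpqqpq": accepted
"qppqpqqqp": accepted
"qqppp": accepted
"ppppqqqp": accepted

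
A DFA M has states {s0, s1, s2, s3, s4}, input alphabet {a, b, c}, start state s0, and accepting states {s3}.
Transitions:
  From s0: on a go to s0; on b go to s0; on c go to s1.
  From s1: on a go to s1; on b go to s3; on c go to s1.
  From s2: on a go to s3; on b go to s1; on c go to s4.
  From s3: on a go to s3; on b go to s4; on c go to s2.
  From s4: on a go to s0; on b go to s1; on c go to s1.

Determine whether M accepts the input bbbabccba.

s0 --b--> s0
s0 --b--> s0
s0 --b--> s0
s0 --a--> s0
s0 --b--> s0
s0 --c--> s1
s1 --c--> s1
s1 --b--> s3
s3 --a--> s3
End in state s3, which is an accepting state.

accepted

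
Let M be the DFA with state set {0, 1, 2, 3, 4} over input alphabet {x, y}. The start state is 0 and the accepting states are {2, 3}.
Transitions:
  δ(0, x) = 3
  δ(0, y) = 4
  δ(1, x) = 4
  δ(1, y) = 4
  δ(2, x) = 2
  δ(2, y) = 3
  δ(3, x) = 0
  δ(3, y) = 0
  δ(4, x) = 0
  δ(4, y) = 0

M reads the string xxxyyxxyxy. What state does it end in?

0

0 --x--> 3
3 --x--> 0
0 --x--> 3
3 --y--> 0
0 --y--> 4
4 --x--> 0
0 --x--> 3
3 --y--> 0
0 --x--> 3
3 --y--> 0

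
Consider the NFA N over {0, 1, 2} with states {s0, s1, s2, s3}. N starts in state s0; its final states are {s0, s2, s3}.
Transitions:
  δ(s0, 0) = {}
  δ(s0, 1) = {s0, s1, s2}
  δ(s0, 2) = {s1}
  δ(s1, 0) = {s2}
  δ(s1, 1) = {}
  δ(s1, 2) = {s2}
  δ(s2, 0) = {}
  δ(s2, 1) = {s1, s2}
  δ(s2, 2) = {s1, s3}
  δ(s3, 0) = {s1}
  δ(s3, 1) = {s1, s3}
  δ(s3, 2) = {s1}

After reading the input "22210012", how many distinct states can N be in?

Start: {s0}
read 2: {s1}
read 2: {s2}
read 2: {s1, s3}
read 1: {s1, s3}
read 0: {s1, s2}
read 0: {s2}
read 1: {s1, s2}
read 2: {s1, s2, s3}
Final reachable set {s1, s2, s3} has 3 states.

3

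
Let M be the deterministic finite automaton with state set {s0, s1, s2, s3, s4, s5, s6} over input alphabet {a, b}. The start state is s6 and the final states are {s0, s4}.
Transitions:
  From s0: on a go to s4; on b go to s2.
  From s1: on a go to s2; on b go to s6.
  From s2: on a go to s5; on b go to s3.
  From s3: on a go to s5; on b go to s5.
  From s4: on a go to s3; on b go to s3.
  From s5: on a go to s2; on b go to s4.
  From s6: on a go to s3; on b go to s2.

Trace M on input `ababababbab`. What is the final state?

s6 --a--> s3
s3 --b--> s5
s5 --a--> s2
s2 --b--> s3
s3 --a--> s5
s5 --b--> s4
s4 --a--> s3
s3 --b--> s5
s5 --b--> s4
s4 --a--> s3
s3 --b--> s5

s5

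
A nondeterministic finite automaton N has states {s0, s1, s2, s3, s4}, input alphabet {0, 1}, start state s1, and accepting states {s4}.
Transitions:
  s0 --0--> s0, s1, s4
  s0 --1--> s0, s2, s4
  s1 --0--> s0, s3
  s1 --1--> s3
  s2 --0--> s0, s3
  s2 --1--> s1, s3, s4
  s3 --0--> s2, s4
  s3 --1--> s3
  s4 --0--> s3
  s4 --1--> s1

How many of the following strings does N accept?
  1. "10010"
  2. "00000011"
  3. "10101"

3

"10010": accepted
"00000011": accepted
"10101": accepted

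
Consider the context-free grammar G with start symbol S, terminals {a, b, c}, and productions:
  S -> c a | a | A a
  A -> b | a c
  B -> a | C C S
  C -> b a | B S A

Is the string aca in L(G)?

yes

S ⇒ Aa ⇒ aca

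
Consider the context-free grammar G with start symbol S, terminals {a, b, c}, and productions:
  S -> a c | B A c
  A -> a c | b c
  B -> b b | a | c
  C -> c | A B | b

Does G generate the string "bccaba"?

no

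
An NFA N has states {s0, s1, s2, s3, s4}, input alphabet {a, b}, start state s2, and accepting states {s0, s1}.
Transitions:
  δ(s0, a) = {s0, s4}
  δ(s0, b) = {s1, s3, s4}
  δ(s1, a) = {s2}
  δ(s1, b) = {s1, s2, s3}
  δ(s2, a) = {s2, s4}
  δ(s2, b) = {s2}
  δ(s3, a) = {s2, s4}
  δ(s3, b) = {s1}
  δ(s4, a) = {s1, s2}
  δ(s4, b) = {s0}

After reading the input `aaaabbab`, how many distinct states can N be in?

Start: {s2}
read a: {s2, s4}
read a: {s1, s2, s4}
read a: {s1, s2, s4}
read a: {s1, s2, s4}
read b: {s0, s1, s2, s3}
read b: {s1, s2, s3, s4}
read a: {s1, s2, s4}
read b: {s0, s1, s2, s3}
Final reachable set {s0, s1, s2, s3} has 4 states.

4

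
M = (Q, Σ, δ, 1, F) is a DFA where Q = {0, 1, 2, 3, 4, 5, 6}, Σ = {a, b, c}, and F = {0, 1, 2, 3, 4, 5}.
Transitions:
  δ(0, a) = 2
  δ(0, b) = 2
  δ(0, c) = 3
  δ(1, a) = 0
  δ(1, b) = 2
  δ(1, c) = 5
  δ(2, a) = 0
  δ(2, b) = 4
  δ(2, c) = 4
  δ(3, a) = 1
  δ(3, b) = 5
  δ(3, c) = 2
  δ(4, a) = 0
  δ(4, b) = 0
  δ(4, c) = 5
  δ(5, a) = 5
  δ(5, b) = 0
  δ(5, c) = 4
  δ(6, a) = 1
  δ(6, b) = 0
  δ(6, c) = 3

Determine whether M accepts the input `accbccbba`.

1 --a--> 0
0 --c--> 3
3 --c--> 2
2 --b--> 4
4 --c--> 5
5 --c--> 4
4 --b--> 0
0 --b--> 2
2 --a--> 0
End in state 0, which is an accepting state.

accepted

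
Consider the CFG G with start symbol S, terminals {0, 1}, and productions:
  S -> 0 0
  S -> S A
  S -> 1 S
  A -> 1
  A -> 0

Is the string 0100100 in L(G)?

no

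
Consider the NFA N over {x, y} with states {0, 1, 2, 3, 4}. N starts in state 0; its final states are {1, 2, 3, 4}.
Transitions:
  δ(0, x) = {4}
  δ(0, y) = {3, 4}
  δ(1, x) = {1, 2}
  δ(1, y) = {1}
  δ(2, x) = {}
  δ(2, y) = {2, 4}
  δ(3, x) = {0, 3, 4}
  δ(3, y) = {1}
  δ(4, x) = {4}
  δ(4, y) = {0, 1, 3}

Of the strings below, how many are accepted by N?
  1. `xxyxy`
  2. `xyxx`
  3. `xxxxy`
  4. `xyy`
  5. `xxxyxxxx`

5

`xxyxy`: accepted
`xyxx`: accepted
`xxxxy`: accepted
`xyy`: accepted
`xxxyxxxx`: accepted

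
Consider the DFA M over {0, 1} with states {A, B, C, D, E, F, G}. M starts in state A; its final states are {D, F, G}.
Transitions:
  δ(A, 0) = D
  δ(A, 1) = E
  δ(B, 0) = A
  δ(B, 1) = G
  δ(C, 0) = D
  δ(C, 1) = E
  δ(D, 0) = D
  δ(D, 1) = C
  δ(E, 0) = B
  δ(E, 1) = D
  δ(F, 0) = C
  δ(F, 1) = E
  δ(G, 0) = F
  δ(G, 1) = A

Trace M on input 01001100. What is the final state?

A --0--> D
D --1--> C
C --0--> D
D --0--> D
D --1--> C
C --1--> E
E --0--> B
B --0--> A

A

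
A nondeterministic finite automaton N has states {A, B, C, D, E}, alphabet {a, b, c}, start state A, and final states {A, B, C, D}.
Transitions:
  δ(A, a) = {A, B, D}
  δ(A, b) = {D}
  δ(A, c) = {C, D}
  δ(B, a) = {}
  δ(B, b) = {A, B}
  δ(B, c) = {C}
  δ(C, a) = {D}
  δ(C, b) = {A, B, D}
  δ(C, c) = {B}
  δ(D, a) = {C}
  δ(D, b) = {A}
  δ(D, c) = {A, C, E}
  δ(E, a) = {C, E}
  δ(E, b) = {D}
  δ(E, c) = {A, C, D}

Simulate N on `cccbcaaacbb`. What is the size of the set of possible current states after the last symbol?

3

Start: {A}
read c: {C, D}
read c: {A, B, C, E}
read c: {A, B, C, D}
read b: {A, B, D}
read c: {A, C, D, E}
read a: {A, B, C, D, E}
read a: {A, B, C, D, E}
read a: {A, B, C, D, E}
read c: {A, B, C, D, E}
read b: {A, B, D}
read b: {A, B, D}
Final reachable set {A, B, D} has 3 states.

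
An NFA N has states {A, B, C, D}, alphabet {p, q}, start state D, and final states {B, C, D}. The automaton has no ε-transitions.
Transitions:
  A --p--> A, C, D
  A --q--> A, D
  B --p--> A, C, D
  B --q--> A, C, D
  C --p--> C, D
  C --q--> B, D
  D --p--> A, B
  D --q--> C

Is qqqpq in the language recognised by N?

Start: {D}
read q: {C}
read q: {B, D}
read q: {A, C, D}
read p: {A, B, C, D}
read q: {A, B, C, D}
Reachable ∩ accepting = {B, C, D} — nonempty.

accepted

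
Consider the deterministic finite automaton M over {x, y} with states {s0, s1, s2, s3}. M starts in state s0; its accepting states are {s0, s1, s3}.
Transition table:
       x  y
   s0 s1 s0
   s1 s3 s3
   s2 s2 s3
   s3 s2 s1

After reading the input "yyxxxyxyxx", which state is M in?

s0 --y--> s0
s0 --y--> s0
s0 --x--> s1
s1 --x--> s3
s3 --x--> s2
s2 --y--> s3
s3 --x--> s2
s2 --y--> s3
s3 --x--> s2
s2 --x--> s2

s2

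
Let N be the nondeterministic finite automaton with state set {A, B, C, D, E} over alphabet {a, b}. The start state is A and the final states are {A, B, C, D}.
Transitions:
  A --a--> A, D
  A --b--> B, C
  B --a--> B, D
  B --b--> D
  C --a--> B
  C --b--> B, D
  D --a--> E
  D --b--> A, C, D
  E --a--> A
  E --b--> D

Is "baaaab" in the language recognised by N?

Start: {A}
read b: {B, C}
read a: {B, D}
read a: {B, D, E}
read a: {A, B, D, E}
read a: {A, B, D, E}
read b: {A, B, C, D}
Reachable ∩ accepting = {A, B, C, D} — nonempty.

accepted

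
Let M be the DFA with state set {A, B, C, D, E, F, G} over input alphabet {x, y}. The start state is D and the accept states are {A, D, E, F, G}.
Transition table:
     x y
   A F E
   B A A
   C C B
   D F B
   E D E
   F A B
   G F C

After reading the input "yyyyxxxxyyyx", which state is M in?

D

D --y--> B
B --y--> A
A --y--> E
E --y--> E
E --x--> D
D --x--> F
F --x--> A
A --x--> F
F --y--> B
B --y--> A
A --y--> E
E --x--> D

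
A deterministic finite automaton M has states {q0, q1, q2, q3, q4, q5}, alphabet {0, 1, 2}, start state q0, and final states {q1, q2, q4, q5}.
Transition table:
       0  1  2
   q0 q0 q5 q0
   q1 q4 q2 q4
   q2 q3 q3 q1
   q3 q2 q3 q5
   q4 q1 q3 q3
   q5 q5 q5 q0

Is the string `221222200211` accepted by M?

q0 --2--> q0
q0 --2--> q0
q0 --1--> q5
q5 --2--> q0
q0 --2--> q0
q0 --2--> q0
q0 --2--> q0
q0 --0--> q0
q0 --0--> q0
q0 --2--> q0
q0 --1--> q5
q5 --1--> q5
End in state q5, which is an accepting state.

accepted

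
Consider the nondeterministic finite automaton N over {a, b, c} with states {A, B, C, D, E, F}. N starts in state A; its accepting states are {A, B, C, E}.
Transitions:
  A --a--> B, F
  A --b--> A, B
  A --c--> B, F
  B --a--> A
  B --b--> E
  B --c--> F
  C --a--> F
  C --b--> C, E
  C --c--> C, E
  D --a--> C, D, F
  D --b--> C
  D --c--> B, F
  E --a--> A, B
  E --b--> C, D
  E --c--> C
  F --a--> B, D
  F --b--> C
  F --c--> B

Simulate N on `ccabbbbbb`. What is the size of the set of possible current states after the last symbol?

Start: {A}
read c: {B, F}
read c: {B, F}
read a: {A, B, D}
read b: {A, B, C, E}
read b: {A, B, C, D, E}
read b: {A, B, C, D, E}
read b: {A, B, C, D, E}
read b: {A, B, C, D, E}
read b: {A, B, C, D, E}
Final reachable set {A, B, C, D, E} has 5 states.

5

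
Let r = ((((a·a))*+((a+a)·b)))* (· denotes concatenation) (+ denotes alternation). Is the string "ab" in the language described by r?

yes

Split into 1 piece ab; each matches (((a·a))*+((a+a)·b)).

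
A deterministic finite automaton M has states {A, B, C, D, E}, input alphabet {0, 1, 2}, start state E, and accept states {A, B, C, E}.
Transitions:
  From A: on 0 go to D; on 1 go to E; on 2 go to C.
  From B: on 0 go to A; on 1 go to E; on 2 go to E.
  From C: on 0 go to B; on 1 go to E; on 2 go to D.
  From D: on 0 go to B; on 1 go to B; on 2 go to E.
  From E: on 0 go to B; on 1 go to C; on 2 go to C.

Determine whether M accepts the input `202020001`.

accepted

E --2--> C
C --0--> B
B --2--> E
E --0--> B
B --2--> E
E --0--> B
B --0--> A
A --0--> D
D --1--> B
End in state B, which is an accepting state.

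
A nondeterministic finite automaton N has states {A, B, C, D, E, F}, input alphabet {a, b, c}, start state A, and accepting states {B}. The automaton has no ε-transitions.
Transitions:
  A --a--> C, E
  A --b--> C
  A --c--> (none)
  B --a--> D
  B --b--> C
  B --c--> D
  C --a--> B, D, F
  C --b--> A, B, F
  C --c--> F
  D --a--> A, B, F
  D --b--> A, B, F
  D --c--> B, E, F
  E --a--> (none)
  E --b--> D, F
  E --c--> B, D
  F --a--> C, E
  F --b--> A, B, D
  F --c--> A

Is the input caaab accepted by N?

Start: {A}
read c: {}
The reachable set is empty and stays empty for the remaining 4 symbols.
Reachable ∩ accepting = {} — empty.

rejected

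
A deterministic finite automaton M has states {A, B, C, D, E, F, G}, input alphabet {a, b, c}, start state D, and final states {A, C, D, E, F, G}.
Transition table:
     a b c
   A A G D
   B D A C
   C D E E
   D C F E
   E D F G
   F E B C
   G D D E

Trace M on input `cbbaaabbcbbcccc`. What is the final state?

D --c--> E
E --b--> F
F --b--> B
B --a--> D
D --a--> C
C --a--> D
D --b--> F
F --b--> B
B --c--> C
C --b--> E
E --b--> F
F --c--> C
C --c--> E
E --c--> G
G --c--> E

E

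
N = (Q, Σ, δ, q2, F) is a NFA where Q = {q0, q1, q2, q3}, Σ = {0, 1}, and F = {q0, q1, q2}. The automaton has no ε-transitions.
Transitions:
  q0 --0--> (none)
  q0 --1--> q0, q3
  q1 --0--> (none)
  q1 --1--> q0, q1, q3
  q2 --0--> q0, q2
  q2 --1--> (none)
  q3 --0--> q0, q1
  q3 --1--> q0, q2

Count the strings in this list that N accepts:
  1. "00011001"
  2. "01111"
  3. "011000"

"00011001": accepted
"01111": accepted
"011000": accepted

3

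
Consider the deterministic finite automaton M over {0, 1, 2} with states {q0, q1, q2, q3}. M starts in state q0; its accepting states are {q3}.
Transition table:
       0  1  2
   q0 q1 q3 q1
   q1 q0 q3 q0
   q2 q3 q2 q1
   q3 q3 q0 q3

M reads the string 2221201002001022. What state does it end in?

q3

q0 --2--> q1
q1 --2--> q0
q0 --2--> q1
q1 --1--> q3
q3 --2--> q3
q3 --0--> q3
q3 --1--> q0
q0 --0--> q1
q1 --0--> q0
q0 --2--> q1
q1 --0--> q0
q0 --0--> q1
q1 --1--> q3
q3 --0--> q3
q3 --2--> q3
q3 --2--> q3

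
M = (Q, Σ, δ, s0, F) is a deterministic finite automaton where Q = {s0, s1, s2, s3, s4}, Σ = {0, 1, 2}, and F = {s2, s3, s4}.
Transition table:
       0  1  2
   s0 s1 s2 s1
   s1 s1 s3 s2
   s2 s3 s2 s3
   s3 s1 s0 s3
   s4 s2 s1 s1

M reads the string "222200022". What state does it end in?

s0 --2--> s1
s1 --2--> s2
s2 --2--> s3
s3 --2--> s3
s3 --0--> s1
s1 --0--> s1
s1 --0--> s1
s1 --2--> s2
s2 --2--> s3

s3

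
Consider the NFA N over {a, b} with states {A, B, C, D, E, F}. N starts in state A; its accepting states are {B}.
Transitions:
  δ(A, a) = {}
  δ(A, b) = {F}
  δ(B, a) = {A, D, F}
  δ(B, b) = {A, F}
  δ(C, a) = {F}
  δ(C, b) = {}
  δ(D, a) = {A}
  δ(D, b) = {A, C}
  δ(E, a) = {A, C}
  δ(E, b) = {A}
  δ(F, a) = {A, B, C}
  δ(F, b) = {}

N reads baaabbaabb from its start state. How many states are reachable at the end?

Start: {A}
read b: {F}
read a: {A, B, C}
read a: {A, D, F}
read a: {A, B, C}
read b: {A, F}
read b: {F}
read a: {A, B, C}
read a: {A, D, F}
read b: {A, C, F}
read b: {F}
Final reachable set {F} has 1 state.

1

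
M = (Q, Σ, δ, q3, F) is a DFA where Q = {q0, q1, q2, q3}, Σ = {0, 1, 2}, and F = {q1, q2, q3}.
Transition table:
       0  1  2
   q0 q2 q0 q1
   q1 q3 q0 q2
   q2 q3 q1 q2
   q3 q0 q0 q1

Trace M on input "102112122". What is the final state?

q3 --1--> q0
q0 --0--> q2
q2 --2--> q2
q2 --1--> q1
q1 --1--> q0
q0 --2--> q1
q1 --1--> q0
q0 --2--> q1
q1 --2--> q2

q2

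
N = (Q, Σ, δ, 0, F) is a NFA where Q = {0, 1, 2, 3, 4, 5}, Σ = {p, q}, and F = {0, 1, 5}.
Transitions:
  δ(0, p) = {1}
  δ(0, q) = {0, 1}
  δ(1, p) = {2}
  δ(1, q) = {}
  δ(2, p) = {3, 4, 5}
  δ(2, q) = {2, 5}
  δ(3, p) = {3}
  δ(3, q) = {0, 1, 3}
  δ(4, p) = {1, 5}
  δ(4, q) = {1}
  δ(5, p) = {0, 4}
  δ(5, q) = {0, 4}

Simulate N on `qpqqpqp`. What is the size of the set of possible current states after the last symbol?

Start: {0}
read q: {0, 1}
read p: {1, 2}
read q: {2, 5}
read q: {0, 2, 4, 5}
read p: {0, 1, 3, 4, 5}
read q: {0, 1, 3, 4}
read p: {1, 2, 3, 5}
Final reachable set {1, 2, 3, 5} has 4 states.

4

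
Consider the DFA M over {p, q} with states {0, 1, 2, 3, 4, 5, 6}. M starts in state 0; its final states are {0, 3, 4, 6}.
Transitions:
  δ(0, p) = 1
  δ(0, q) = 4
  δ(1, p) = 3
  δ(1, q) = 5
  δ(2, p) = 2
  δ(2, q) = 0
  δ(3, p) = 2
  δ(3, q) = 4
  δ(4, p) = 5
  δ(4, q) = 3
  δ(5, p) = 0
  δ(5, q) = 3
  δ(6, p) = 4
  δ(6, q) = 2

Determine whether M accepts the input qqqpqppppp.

rejected

0 --q--> 4
4 --q--> 3
3 --q--> 4
4 --p--> 5
5 --q--> 3
3 --p--> 2
2 --p--> 2
2 --p--> 2
2 --p--> 2
2 --p--> 2
End in state 2, which is not an accepting state.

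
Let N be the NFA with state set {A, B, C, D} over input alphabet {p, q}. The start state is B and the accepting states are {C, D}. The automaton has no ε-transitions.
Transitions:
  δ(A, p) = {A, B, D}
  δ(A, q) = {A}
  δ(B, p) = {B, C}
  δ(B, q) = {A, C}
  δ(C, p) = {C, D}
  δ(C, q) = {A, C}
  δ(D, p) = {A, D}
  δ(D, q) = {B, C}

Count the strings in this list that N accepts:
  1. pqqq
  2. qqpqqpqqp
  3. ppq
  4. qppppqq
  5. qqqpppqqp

5

pqqq: accepted
qqpqqpqqp: accepted
ppq: accepted
qppppqq: accepted
qqqpppqqp: accepted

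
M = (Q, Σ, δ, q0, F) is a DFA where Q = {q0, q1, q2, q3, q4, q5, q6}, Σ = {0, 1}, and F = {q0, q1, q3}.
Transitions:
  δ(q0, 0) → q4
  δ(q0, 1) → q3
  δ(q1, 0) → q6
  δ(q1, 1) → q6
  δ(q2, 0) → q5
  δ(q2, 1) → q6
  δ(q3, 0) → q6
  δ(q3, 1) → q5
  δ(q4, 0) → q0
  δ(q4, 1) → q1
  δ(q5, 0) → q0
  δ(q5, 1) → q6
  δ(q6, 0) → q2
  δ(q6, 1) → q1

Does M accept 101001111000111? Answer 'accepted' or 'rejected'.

rejected

q0 --1--> q3
q3 --0--> q6
q6 --1--> q1
q1 --0--> q6
q6 --0--> q2
q2 --1--> q6
q6 --1--> q1
q1 --1--> q6
q6 --1--> q1
q1 --0--> q6
q6 --0--> q2
q2 --0--> q5
q5 --1--> q6
q6 --1--> q1
q1 --1--> q6
End in state q6, which is not an accepting state.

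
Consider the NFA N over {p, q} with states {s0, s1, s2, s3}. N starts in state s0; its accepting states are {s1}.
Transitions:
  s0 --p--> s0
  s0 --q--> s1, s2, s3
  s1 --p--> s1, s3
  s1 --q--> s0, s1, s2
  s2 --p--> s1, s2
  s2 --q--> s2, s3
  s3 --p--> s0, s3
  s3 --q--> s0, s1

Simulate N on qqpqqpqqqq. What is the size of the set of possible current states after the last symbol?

4

Start: {s0}
read q: {s1, s2, s3}
read q: {s0, s1, s2, s3}
read p: {s0, s1, s2, s3}
read q: {s0, s1, s2, s3}
read q: {s0, s1, s2, s3}
read p: {s0, s1, s2, s3}
read q: {s0, s1, s2, s3}
read q: {s0, s1, s2, s3}
read q: {s0, s1, s2, s3}
read q: {s0, s1, s2, s3}
Final reachable set {s0, s1, s2, s3} has 4 states.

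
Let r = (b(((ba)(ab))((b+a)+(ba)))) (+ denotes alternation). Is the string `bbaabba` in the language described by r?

yes

Split as b·baabba: b matches b and (((ba)(ab))((b+a)+(ba))) matches baabba.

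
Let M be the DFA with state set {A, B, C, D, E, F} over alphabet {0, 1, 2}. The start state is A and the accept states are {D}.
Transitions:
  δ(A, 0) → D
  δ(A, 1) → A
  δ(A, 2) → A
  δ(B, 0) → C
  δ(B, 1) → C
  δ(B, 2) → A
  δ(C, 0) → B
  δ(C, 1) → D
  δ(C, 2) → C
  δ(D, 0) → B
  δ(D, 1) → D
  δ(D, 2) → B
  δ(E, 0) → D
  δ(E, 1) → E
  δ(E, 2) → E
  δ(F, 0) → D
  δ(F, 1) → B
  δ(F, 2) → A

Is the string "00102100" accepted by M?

rejected

A --0--> D
D --0--> B
B --1--> C
C --0--> B
B --2--> A
A --1--> A
A --0--> D
D --0--> B
End in state B, which is not an accepting state.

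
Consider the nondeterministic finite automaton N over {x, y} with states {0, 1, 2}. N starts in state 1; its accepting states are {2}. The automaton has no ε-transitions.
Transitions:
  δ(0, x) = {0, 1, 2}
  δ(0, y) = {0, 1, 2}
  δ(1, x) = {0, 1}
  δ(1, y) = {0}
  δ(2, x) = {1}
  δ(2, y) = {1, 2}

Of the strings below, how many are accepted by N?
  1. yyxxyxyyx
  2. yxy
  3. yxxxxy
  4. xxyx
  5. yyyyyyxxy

yyxxyxyyx: accepted
yxy: accepted
yxxxxy: accepted
xxyx: accepted
yyyyyyxxy: accepted

5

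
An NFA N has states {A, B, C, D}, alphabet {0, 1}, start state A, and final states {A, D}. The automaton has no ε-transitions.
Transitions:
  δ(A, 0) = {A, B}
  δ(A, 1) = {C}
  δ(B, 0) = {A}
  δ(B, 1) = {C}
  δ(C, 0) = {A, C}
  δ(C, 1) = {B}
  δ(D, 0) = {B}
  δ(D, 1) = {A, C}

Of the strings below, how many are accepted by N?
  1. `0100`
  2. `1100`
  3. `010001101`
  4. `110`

`0100`: accepted
`1100`: accepted
`010001101`: rejected
`110`: accepted

3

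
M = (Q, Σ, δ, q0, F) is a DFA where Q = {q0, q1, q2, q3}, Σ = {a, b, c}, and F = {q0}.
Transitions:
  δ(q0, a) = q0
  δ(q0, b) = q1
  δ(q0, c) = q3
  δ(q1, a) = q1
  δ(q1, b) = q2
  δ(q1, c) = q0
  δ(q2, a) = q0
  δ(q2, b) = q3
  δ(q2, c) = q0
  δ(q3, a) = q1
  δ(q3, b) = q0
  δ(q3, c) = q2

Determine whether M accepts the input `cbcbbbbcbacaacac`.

q0 --c--> q3
q3 --b--> q0
q0 --c--> q3
q3 --b--> q0
q0 --b--> q1
q1 --b--> q2
q2 --b--> q3
q3 --c--> q2
q2 --b--> q3
q3 --a--> q1
q1 --c--> q0
q0 --a--> q0
q0 --a--> q0
q0 --c--> q3
q3 --a--> q1
q1 --c--> q0
End in state q0, which is an accepting state.

accepted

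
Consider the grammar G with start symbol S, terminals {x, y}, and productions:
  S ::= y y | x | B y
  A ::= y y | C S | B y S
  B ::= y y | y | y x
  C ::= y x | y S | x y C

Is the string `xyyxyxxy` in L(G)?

no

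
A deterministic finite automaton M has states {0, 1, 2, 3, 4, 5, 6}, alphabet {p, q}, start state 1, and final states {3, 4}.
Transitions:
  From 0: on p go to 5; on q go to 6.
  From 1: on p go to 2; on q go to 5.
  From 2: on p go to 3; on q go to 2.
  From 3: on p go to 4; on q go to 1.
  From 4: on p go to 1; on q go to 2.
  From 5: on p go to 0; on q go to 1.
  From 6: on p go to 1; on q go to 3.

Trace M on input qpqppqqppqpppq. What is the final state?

1 --q--> 5
5 --p--> 0
0 --q--> 6
6 --p--> 1
1 --p--> 2
2 --q--> 2
2 --q--> 2
2 --p--> 3
3 --p--> 4
4 --q--> 2
2 --p--> 3
3 --p--> 4
4 --p--> 1
1 --q--> 5

5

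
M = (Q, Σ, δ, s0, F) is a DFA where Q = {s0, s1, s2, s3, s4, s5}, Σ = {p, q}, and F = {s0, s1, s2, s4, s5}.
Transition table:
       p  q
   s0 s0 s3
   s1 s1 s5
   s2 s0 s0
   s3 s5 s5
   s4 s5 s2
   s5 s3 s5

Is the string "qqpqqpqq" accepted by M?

accepted

s0 --q--> s3
s3 --q--> s5
s5 --p--> s3
s3 --q--> s5
s5 --q--> s5
s5 --p--> s3
s3 --q--> s5
s5 --q--> s5
End in state s5, which is an accepting state.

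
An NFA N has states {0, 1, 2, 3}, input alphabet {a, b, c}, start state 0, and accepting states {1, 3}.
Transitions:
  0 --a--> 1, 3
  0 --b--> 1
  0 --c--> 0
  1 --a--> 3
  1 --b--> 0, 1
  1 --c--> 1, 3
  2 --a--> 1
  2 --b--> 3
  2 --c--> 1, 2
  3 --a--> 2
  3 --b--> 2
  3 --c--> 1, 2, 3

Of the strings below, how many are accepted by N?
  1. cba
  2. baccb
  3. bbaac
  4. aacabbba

cba: accepted
baccb: accepted
bbaac: accepted
aacabbba: accepted

4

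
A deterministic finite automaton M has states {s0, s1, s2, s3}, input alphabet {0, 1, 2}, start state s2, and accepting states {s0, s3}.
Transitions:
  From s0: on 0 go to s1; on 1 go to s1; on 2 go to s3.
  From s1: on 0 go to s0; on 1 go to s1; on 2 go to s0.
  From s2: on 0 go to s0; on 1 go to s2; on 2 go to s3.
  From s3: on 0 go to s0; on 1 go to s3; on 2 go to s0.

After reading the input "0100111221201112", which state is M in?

s2 --0--> s0
s0 --1--> s1
s1 --0--> s0
s0 --0--> s1
s1 --1--> s1
s1 --1--> s1
s1 --1--> s1
s1 --2--> s0
s0 --2--> s3
s3 --1--> s3
s3 --2--> s0
s0 --0--> s1
s1 --1--> s1
s1 --1--> s1
s1 --1--> s1
s1 --2--> s0

s0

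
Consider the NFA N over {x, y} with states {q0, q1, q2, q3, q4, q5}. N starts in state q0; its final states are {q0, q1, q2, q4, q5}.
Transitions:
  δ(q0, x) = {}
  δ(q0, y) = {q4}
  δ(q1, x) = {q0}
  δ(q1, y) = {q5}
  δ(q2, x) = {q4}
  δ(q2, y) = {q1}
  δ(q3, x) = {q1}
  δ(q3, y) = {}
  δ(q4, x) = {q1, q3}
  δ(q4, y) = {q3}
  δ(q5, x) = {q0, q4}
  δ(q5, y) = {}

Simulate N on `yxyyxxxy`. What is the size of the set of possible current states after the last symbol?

Start: {q0}
read y: {q4}
read x: {q1, q3}
read y: {q5}
read y: {}
The reachable set is empty and stays empty for the remaining 4 symbols.
Final reachable set {} has 0 states.

0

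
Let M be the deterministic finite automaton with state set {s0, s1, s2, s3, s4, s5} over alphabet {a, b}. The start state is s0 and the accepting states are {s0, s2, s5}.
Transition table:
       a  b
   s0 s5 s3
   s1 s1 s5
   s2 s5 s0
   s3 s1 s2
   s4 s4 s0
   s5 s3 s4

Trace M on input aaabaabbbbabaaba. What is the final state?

s3

s0 --a--> s5
s5 --a--> s3
s3 --a--> s1
s1 --b--> s5
s5 --a--> s3
s3 --a--> s1
s1 --b--> s5
s5 --b--> s4
s4 --b--> s0
s0 --b--> s3
s3 --a--> s1
s1 --b--> s5
s5 --a--> s3
s3 --a--> s1
s1 --b--> s5
s5 --a--> s3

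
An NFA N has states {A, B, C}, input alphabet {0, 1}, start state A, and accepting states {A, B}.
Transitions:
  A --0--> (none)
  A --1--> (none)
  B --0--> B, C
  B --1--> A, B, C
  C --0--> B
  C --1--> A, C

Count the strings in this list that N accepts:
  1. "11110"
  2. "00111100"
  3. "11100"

0

"11110": rejected
"00111100": rejected
"11100": rejected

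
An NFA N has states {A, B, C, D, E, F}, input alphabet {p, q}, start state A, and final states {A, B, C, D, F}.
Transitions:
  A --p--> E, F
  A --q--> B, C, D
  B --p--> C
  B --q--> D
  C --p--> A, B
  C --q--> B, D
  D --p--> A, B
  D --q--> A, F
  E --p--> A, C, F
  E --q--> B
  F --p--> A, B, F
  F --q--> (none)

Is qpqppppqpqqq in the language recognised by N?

Start: {A}
read q: {B, C, D}
read p: {A, B, C}
read q: {B, C, D}
read p: {A, B, C}
read p: {A, B, C, E, F}
read p: {A, B, C, E, F}
read p: {A, B, C, E, F}
read q: {B, C, D}
read p: {A, B, C}
read q: {B, C, D}
read q: {A, B, D, F}
read q: {A, B, C, D, F}
Reachable ∩ accepting = {A, B, C, D, F} — nonempty.

accepted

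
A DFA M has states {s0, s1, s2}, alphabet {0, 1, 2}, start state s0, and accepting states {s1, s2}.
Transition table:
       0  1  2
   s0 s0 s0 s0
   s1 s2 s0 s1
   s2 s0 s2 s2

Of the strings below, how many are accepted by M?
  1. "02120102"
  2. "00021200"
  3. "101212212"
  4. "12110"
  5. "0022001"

0

"02120102": rejected
"00021200": rejected
"101212212": rejected
"12110": rejected
"0022001": rejected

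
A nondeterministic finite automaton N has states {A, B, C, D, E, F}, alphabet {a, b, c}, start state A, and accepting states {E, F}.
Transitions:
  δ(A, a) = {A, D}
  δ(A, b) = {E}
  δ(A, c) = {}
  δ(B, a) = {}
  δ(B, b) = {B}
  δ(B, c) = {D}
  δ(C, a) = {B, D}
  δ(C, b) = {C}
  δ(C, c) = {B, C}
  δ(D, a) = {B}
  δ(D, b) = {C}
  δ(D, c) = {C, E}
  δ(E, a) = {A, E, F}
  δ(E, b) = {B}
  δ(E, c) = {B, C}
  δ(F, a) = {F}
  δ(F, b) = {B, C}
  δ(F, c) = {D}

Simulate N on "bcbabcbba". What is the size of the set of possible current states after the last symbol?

2

Start: {A}
read b: {E}
read c: {B, C}
read b: {B, C}
read a: {B, D}
read b: {B, C}
read c: {B, C, D}
read b: {B, C}
read b: {B, C}
read a: {B, D}
Final reachable set {B, D} has 2 states.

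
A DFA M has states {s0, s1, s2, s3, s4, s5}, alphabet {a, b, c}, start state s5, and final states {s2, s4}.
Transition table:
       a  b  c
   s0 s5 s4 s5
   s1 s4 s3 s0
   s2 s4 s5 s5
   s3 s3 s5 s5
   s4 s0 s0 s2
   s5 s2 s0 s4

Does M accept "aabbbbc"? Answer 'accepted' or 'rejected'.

s5 --a--> s2
s2 --a--> s4
s4 --b--> s0
s0 --b--> s4
s4 --b--> s0
s0 --b--> s4
s4 --c--> s2
End in state s2, which is an accepting state.

accepted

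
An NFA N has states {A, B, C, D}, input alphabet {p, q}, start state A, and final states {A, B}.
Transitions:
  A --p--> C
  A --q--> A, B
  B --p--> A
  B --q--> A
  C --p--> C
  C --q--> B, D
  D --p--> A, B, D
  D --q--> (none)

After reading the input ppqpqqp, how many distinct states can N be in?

Start: {A}
read p: {C}
read p: {C}
read q: {B, D}
read p: {A, B, D}
read q: {A, B}
read q: {A, B}
read p: {A, C}
Final reachable set {A, C} has 2 states.

2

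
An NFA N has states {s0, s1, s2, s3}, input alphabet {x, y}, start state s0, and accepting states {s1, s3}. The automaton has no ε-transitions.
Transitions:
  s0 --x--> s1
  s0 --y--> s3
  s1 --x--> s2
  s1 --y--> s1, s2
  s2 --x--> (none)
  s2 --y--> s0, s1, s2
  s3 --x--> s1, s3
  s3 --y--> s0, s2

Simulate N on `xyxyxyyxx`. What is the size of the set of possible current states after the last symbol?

3

Start: {s0}
read x: {s1}
read y: {s1, s2}
read x: {s2}
read y: {s0, s1, s2}
read x: {s1, s2}
read y: {s0, s1, s2}
read y: {s0, s1, s2, s3}
read x: {s1, s2, s3}
read x: {s1, s2, s3}
Final reachable set {s1, s2, s3} has 3 states.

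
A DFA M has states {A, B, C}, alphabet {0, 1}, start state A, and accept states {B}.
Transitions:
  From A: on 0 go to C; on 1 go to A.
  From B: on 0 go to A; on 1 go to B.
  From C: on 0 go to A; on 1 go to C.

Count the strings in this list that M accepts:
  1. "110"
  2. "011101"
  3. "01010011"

"110": rejected
"011101": rejected
"01010011": rejected

0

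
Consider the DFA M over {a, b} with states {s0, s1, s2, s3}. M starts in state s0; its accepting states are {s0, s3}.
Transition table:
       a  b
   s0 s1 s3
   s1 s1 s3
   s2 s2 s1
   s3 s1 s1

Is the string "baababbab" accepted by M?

accepted

s0 --b--> s3
s3 --a--> s1
s1 --a--> s1
s1 --b--> s3
s3 --a--> s1
s1 --b--> s3
s3 --b--> s1
s1 --a--> s1
s1 --b--> s3
End in state s3, which is an accepting state.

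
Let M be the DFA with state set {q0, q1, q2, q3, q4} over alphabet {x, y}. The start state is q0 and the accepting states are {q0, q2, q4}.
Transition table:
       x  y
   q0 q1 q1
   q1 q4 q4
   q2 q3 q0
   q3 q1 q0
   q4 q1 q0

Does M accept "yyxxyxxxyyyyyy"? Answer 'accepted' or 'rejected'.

q0 --y--> q1
q1 --y--> q4
q4 --x--> q1
q1 --x--> q4
q4 --y--> q0
q0 --x--> q1
q1 --x--> q4
q4 --x--> q1
q1 --y--> q4
q4 --y--> q0
q0 --y--> q1
q1 --y--> q4
q4 --y--> q0
q0 --y--> q1
End in state q1, which is not an accepting state.

rejected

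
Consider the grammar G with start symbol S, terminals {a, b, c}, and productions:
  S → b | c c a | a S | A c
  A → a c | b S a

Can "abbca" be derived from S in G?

no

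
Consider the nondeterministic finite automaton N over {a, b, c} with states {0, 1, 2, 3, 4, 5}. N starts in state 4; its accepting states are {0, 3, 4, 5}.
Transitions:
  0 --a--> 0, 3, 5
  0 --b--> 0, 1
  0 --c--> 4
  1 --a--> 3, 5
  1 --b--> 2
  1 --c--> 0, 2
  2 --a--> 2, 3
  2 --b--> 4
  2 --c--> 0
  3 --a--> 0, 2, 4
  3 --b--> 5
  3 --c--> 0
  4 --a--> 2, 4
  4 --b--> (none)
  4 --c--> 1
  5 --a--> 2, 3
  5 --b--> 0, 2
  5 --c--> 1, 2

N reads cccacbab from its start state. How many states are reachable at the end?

5

Start: {4}
read c: {1}
read c: {0, 2}
read c: {0, 4}
read a: {0, 2, 3, 4, 5}
read c: {0, 1, 2, 4}
read b: {0, 1, 2, 4}
read a: {0, 2, 3, 4, 5}
read b: {0, 1, 2, 4, 5}
Final reachable set {0, 1, 2, 4, 5} has 5 states.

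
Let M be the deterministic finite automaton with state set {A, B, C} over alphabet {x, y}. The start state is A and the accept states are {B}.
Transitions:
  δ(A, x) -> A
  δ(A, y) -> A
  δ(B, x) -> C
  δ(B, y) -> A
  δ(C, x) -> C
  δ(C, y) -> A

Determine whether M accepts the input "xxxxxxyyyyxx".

A --x--> A
A --x--> A
A --x--> A
A --x--> A
A --x--> A
A --x--> A
A --y--> A
A --y--> A
A --y--> A
A --y--> A
A --x--> A
A --x--> A
End in state A, which is not an accepting state.

rejected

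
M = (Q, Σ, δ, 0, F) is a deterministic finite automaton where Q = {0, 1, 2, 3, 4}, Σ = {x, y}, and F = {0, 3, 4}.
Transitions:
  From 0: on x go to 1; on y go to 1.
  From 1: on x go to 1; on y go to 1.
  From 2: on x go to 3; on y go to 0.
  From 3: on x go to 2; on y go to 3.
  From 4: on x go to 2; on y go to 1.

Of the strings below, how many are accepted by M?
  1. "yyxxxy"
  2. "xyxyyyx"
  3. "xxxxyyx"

0

"yyxxxy": rejected
"xyxyyyx": rejected
"xxxxyyx": rejected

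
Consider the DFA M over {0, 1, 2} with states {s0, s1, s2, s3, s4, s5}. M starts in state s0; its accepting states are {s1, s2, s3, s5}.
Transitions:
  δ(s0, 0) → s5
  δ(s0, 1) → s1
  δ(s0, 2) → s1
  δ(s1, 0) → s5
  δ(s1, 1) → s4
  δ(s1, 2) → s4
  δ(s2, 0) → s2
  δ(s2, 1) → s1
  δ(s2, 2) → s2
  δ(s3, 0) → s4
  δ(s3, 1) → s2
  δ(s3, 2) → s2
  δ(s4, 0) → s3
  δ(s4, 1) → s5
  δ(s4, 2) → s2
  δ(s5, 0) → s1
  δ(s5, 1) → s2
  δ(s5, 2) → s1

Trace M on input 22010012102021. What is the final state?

s1

s0 --2--> s1
s1 --2--> s4
s4 --0--> s3
s3 --1--> s2
s2 --0--> s2
s2 --0--> s2
s2 --1--> s1
s1 --2--> s4
s4 --1--> s5
s5 --0--> s1
s1 --2--> s4
s4 --0--> s3
s3 --2--> s2
s2 --1--> s1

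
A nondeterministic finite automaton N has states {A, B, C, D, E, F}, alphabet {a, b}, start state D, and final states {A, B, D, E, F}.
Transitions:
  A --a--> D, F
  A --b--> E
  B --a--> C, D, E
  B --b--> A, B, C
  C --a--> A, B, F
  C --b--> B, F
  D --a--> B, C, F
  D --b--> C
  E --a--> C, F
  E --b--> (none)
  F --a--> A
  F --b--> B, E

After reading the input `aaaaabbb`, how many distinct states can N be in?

5

Start: {D}
read a: {B, C, F}
read a: {A, B, C, D, E, F}
read a: {A, B, C, D, E, F}
read a: {A, B, C, D, E, F}
read a: {A, B, C, D, E, F}
read b: {A, B, C, E, F}
read b: {A, B, C, E, F}
read b: {A, B, C, E, F}
Final reachable set {A, B, C, E, F} has 5 states.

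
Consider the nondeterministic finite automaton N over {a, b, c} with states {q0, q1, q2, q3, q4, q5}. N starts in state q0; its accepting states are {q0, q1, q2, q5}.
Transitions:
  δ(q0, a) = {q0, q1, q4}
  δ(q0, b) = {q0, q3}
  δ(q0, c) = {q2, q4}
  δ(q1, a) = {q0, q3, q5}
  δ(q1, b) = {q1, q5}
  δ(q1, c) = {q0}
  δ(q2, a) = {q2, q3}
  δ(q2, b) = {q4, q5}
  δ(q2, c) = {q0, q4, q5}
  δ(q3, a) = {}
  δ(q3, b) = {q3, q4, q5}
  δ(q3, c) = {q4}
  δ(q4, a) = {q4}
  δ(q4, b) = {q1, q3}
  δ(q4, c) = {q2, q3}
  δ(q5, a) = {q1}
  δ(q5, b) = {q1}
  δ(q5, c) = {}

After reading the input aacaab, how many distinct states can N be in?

Start: {q0}
read a: {q0, q1, q4}
read a: {q0, q1, q3, q4, q5}
read c: {q0, q2, q3, q4}
read a: {q0, q1, q2, q3, q4}
read a: {q0, q1, q2, q3, q4, q5}
read b: {q0, q1, q3, q4, q5}
Final reachable set {q0, q1, q3, q4, q5} has 5 states.

5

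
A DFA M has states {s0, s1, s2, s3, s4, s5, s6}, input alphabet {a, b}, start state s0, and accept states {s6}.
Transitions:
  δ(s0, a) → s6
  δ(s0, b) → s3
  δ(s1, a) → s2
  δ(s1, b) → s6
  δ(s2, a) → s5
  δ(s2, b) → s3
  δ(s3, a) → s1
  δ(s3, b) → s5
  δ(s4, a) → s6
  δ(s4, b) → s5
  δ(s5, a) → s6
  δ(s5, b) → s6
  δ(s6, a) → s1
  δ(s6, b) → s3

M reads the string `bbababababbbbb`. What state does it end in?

s3

s0 --b--> s3
s3 --b--> s5
s5 --a--> s6
s6 --b--> s3
s3 --a--> s1
s1 --b--> s6
s6 --a--> s1
s1 --b--> s6
s6 --a--> s1
s1 --b--> s6
s6 --b--> s3
s3 --b--> s5
s5 --b--> s6
s6 --b--> s3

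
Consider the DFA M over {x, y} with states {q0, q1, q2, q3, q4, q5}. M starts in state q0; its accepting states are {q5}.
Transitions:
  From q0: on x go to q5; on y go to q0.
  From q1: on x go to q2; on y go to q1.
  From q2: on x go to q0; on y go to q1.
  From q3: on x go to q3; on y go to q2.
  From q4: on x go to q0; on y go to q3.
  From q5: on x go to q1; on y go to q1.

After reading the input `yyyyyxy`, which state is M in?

q0 --y--> q0
q0 --y--> q0
q0 --y--> q0
q0 --y--> q0
q0 --y--> q0
q0 --x--> q5
q5 --y--> q1

q1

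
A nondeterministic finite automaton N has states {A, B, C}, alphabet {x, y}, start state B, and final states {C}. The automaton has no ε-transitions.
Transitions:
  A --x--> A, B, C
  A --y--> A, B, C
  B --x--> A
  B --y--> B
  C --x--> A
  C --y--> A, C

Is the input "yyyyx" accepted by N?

Start: {B}
read y: {B}
read y: {B}
read y: {B}
read y: {B}
read x: {A}
Reachable ∩ accepting = {} — empty.

rejected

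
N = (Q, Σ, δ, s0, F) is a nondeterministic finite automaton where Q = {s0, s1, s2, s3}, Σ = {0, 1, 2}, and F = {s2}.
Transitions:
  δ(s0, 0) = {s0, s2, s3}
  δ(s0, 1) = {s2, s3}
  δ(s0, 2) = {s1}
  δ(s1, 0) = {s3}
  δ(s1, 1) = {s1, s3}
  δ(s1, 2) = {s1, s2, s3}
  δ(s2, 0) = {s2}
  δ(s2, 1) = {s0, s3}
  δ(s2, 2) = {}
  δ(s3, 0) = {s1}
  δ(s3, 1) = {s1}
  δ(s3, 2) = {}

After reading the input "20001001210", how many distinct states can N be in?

Start: {s0}
read 2: {s1}
read 0: {s3}
read 0: {s1}
read 0: {s3}
read 1: {s1}
read 0: {s3}
read 0: {s1}
read 1: {s1, s3}
read 2: {s1, s2, s3}
read 1: {s0, s1, s3}
read 0: {s0, s1, s2, s3}
Final reachable set {s0, s1, s2, s3} has 4 states.

4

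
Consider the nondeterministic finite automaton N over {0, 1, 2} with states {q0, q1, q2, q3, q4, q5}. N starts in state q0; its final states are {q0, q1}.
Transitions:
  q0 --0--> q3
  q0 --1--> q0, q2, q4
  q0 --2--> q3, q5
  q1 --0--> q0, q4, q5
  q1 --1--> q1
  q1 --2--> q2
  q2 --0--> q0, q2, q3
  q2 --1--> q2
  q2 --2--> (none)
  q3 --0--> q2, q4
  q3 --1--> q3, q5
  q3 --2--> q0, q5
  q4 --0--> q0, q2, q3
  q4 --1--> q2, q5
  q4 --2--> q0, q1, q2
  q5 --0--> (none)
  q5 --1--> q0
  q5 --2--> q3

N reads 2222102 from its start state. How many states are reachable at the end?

5

Start: {q0}
read 2: {q3, q5}
read 2: {q0, q3, q5}
read 2: {q0, q3, q5}
read 2: {q0, q3, q5}
read 1: {q0, q2, q3, q4, q5}
read 0: {q0, q2, q3, q4}
read 2: {q0, q1, q2, q3, q5}
Final reachable set {q0, q1, q2, q3, q5} has 5 states.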